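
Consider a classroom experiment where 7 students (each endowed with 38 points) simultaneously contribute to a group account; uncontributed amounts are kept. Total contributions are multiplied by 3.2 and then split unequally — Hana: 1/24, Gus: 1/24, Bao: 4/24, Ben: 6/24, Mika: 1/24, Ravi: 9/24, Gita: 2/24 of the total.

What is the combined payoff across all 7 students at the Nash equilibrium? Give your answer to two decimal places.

349.60 points

Each unit j contributes comes back to j as 3.2 × (j's share), so j prefers to contribute only if that share exceeds 1/3.2 = 0.3125; otherwise keeping the unit dominates.
Only Ravi (9/24) clears that bar, contributing 38; the remaining 6 contribute 0. Total contributed: 38.
The group account pays out 3.2 × 38 = 121.60 in total (split across the unequal shares, but the aggregate is all that matters for the group sum).
The 6 free-riders keep 38 each, adding 228. Group total = 228 + 121.60 = 349.60.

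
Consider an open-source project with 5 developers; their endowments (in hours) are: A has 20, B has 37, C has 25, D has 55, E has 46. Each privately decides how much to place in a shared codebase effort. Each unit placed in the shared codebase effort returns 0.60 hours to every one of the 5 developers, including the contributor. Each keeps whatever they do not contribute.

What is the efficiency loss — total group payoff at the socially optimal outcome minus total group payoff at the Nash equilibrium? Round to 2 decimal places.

The private return per contributed unit is 0.60 < 1 for everyone, so the Nash equilibrium is zero contribution and the group total is Σ E_j = 20 + 37 + 25 + 55 + 46 = 183.
Each contributed unit returns 3.000 to the group, so the social optimum is full contribution by everyone: group total = 3.000 × 183 = 549.00.
Efficiency loss = (3.000 − 1) × 183 = 366.00.

366.00 hours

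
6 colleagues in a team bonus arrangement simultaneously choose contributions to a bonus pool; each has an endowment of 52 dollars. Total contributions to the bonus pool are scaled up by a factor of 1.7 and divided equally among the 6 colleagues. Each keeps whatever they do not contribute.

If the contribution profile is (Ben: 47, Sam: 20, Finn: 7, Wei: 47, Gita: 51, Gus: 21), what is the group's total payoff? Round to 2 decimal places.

447.10 dollars

Total contributed: 47 + 20 + 7 + 47 + 51 + 21 = 193; total kept: 6 × 52 − 193 = 119.
The bonus pool pays out 1.7 × 193 = 328.10 in aggregate.
Group total = 119 + 328.10 = 447.10.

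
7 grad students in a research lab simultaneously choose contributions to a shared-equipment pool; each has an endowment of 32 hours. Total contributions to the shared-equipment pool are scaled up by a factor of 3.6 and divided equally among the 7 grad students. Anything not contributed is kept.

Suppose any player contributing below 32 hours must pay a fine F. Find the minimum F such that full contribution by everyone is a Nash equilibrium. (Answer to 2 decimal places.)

Given the others contribute fully, the best deviation is to contribute 0 (any partial contribution still incurs the fine and gives up units whose private return 0.5143 is below 1).
Deviating from 32 to 0 saves 32 hours but forfeits the deviator's share of the drop in the shared-equipment pool: 3.6/7 × 32 = 16.46.
So the deviation gain is 32 − 16.46 = 15.54, and the fine must be at least 15.54 hours to wipe it out.

15.54 hours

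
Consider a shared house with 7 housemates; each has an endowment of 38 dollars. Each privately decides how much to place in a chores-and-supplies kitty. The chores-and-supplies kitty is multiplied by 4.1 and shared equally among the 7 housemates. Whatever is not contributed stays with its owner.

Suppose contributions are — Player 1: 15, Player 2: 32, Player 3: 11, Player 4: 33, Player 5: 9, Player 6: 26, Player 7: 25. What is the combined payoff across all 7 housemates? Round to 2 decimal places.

734.10 dollars

Total contributed: 15 + 32 + 11 + 33 + 9 + 26 + 25 = 151; total kept: 7 × 38 − 151 = 115.
The chores-and-supplies kitty pays out 4.1 × 151 = 619.10 in aggregate.
Group total = 115 + 619.10 = 734.10.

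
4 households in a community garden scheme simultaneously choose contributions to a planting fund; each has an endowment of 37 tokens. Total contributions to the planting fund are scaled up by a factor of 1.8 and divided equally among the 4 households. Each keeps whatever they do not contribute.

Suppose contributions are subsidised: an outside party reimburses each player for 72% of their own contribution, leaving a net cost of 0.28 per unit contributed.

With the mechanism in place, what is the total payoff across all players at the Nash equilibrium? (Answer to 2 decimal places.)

The effective private return per unit is now (1.8/4) / 0.28 = 1.6071 > 1, so every player's dominant strategy flips to full contribution.
At the Nash equilibrium everyone contributes 37. Group total payoff = 4 × (37 × 0.72 + 1.8 × 37) = 372.96.

372.96 tokens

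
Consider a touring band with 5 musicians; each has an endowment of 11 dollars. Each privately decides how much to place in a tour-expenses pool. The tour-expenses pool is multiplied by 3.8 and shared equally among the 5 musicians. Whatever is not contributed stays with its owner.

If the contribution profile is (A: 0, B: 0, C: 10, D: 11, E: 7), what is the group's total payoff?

133.40 dollars

Total contributed: 0 + 0 + 10 + 11 + 7 = 28; total kept: 5 × 11 − 28 = 27.
The tour-expenses pool pays out 3.8 × 28 = 106.40 in aggregate.
Group total = 27 + 106.40 = 133.40.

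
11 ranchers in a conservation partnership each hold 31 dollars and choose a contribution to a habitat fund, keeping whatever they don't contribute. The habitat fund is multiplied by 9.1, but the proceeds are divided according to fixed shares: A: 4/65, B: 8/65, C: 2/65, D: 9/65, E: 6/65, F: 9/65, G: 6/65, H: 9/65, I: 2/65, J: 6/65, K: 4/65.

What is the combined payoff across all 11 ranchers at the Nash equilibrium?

Player j's private return per contributed unit is 9.1 × (j's share). Contributing is weakly dominant for j when that share is at least 1/9.1 = 0.1099, and contributing 0 is dominant otherwise.
B, D, F and H clear that bar, contributing 31 each; the remaining 7 contribute 0. Total contributed: 124.
The habitat fund pays out 9.1 × 124 = 1128.40 in total (split across the unequal shares, but the aggregate is all that matters for the group sum).
The 7 free-riders keep 31 each, adding 217. Group total = 217 + 1128.40 = 1345.40.

1345.40 dollars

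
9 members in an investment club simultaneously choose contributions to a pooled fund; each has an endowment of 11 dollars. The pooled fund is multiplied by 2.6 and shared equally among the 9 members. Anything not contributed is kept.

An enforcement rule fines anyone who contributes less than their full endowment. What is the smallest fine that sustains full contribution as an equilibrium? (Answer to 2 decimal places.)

7.82 dollars

Given the others contribute fully, the best deviation is to contribute 0 (any partial contribution still incurs the fine and gives up units whose private return 0.2889 is below 1).
Deviating from 11 to 0 saves 11 dollars but forfeits the deviator's share of the drop in the pooled fund: 2.6/9 × 11 = 3.18.
So the deviation gain is 11 − 3.18 = 7.82, and the fine must be at least 7.82 dollars to wipe it out.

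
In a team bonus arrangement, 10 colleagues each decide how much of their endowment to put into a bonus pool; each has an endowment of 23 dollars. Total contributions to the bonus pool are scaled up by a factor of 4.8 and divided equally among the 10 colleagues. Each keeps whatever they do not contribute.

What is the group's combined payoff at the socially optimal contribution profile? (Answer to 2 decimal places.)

Each contributed unit returns 4.800 to the group as a whole (0.4800 to each of 10 players), which exceeds 1, so the social optimum is full contribution: group total = 4.800 × 230 = 1104.00.

1104.00 dollars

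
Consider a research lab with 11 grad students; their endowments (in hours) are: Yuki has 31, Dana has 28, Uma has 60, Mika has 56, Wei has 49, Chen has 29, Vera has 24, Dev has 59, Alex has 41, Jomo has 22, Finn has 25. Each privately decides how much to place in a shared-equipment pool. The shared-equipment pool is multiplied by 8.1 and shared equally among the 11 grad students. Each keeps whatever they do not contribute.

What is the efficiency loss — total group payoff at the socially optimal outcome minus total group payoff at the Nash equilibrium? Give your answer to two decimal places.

3010.40 hours

The private return per contributed unit is 8.1/11 = 0.7364 < 1 for every player regardless of endowment, so the Nash equilibrium is zero contribution and the group total is Σ E_j = 31 + 28 + 60 + 56 + 49 + 29 + 24 + 59 + 41 + 22 + 25 = 424.
Each contributed unit returns 8.100 to the group, so the social optimum is full contribution by everyone: group total = 8.100 × 424 = 3434.40.
Efficiency loss = (8.100 − 1) × 424 = 3010.40.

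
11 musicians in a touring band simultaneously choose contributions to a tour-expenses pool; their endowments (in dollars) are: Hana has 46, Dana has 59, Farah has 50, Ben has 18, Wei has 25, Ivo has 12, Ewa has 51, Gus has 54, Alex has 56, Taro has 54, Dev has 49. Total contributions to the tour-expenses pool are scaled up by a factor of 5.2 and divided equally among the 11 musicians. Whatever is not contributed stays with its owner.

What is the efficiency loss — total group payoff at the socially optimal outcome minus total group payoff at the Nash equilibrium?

The private return per contributed unit is 5.2/11 = 0.4727 < 1 for every player regardless of endowment, so the Nash equilibrium is zero contribution and the group total is Σ E_j = 46 + 59 + 50 + 18 + 25 + 12 + 51 + 54 + 56 + 54 + 49 = 474.
Each contributed unit returns 5.200 to the group, so the social optimum is full contribution by everyone: group total = 5.200 × 474 = 2464.80.
Efficiency loss = (5.200 − 1) × 474 = 1990.80.

1990.80 dollars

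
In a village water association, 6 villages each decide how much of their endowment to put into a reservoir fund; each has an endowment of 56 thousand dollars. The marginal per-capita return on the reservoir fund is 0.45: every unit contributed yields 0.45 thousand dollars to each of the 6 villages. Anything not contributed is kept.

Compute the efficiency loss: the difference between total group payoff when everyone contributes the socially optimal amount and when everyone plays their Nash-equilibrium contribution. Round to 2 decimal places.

571.20 thousand dollars

The private return per contributed unit is 0.45 < 1, so contributing 0 is dominant for every player. At the Nash equilibrium everyone keeps their 56, and the group total is 6 × 56 = 336.
Each contributed unit returns 2.700 to the group as a whole (0.45 to each of 6 players), which exceeds 1, so the social optimum is full contribution: group total = 2.700 × 336 = 907.20.
Efficiency loss = 907.20 − 336 = 571.20.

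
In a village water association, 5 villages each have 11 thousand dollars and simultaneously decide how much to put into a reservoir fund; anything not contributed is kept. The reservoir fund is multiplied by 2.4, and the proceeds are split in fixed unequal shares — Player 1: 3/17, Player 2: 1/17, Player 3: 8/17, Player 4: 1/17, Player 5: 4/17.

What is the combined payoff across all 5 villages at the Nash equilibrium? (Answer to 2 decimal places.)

70.40 thousand dollars

A player with share s gets back 2.4·s per unit contributed, so full contribution is dominant for anyone with s > 1/2.4 = 0.4167 and zero contribution is dominant for anyone below.
Player 3 alone (share 8/17) is above the threshold, contributing 11; the remaining 4 contribute 0. Total contributed: 11.
The reservoir fund pays out 2.4 × 11 = 26.40 in total (split across the unequal shares, but the aggregate is all that matters for the group sum).
The 4 free-riders keep 11 each, adding 44. Group total = 44 + 26.40 = 70.40.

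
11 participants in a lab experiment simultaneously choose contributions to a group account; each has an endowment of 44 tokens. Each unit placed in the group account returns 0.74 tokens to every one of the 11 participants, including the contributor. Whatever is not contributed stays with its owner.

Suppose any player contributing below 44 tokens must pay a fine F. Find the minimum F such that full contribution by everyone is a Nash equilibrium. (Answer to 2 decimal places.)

Given the others contribute fully, the best deviation is to contribute 0 (any partial contribution still incurs the fine and gives up units whose private return 0.74 is below 1).
Deviating from 44 to 0 saves 44 tokens but forfeits the deviator's share of the drop in the group account: 0.74 × 44 = 32.56.
So the deviation gain is 44 − 32.56 = 11.44, and the fine must be at least 11.44 tokens to wipe it out.

11.44 tokens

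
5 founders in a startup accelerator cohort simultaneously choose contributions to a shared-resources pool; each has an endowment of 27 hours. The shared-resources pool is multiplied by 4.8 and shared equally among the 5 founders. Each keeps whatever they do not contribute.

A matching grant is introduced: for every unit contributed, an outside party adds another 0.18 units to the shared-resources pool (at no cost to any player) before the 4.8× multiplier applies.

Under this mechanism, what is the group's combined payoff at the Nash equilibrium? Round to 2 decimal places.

764.64 hours

Under the mechanism each unit contributed yields 4.8 × 1.18 / 5 = 1.1328 back to its contributor per unit of net cost, which exceeds 1, making full contribution the dominant choice for everyone.
At the Nash equilibrium everyone contributes 27. Group total payoff = 4.8 × 1.18 × 135 = 764.64.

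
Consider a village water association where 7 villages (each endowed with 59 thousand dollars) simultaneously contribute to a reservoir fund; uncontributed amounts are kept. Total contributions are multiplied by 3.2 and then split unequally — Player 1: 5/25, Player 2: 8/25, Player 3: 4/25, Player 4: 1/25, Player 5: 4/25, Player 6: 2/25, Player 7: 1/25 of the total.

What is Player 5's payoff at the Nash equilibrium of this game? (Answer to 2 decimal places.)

89.21 thousand dollars

For player j, contributing a unit is worthwhile iff 3.2 × (j's share) ≥ 1, i.e. iff j's share is at least 0.3125.
Player 2 alone (share 8/25) is above the threshold, contributing 59; the remaining 6 contribute 0. Total contributed: 59.
Player 5 keeps 59 and receives 3.2 × 59 × 4/25 = 30.21 from the reservoir fund, for a payoff of 89.21.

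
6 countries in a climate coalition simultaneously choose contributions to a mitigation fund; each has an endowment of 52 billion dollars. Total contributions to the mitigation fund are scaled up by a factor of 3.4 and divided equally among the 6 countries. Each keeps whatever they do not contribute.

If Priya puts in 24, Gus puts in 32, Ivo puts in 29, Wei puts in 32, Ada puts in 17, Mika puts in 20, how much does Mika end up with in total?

Total contributed: 24 + 32 + 29 + 32 + 17 + 20 = 154.
Each receives 3.4 × 154 / 6 = 87.27 from the mitigation fund.
Mika keeps 52 − 20 = 32, so Mika's payoff is 32 + 87.27 = 119.27.

119.27 billion dollars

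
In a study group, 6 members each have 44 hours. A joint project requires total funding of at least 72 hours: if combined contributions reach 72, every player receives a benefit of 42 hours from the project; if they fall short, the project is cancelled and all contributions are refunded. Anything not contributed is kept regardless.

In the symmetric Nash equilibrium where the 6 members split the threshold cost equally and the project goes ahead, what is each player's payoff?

74 hours

Equal share of the threshold: 72/6 = 12.
At this profile no one gains by cutting their contribution: any cut drops the total below 72, the project is cancelled, contributions are refunded, and the deviator ends with 44, which is less than 44 − 12 + 42 = 74. Contributing more than 12 just wastes the excess. So contributing exactly 12 is a best response.
Each player's payoff: 44 − 12 + 42 = 74.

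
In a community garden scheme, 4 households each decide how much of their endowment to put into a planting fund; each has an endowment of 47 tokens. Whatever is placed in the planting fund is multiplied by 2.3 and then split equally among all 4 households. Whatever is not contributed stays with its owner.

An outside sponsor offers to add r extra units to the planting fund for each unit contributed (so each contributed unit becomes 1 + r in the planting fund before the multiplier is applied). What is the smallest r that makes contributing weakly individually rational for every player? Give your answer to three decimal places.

0.739

With matching at rate r, one contributed unit becomes (1 + r) in the planting fund and returns 2.3 × (1 + r) / 4 to the contributor.
Setting this equal to 1: 1 + r = 4/2.3 = 1.7391.
So the minimum matching rate is r = 1.7391 − 1 = 0.739.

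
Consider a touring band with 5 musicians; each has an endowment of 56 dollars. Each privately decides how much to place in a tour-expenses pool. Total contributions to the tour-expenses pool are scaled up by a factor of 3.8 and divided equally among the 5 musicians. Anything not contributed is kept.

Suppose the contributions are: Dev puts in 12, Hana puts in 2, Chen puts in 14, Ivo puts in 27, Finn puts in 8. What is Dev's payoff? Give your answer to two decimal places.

91.88 dollars

Total contributed: 12 + 2 + 14 + 27 + 8 = 63.
Each receives 3.8 × 63 / 5 = 47.88 from the tour-expenses pool.
Dev keeps 56 − 12 = 44, so Dev's payoff is 44 + 47.88 = 91.88.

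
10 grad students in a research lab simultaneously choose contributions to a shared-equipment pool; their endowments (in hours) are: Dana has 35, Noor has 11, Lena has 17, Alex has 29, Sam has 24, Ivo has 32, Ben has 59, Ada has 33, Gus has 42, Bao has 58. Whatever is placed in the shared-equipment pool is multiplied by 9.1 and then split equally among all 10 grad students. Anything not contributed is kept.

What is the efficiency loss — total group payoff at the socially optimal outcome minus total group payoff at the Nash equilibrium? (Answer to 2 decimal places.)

The private return per contributed unit is 9.1/10 = 0.9100 < 1 for every player regardless of endowment, so the Nash equilibrium is zero contribution and the group total is Σ E_j = 35 + 11 + 17 + 29 + 24 + 32 + 59 + 33 + 42 + 58 = 340.
Each contributed unit returns 9.100 to the group, so the social optimum is full contribution by everyone: group total = 9.100 × 340 = 3094.00.
Efficiency loss = (9.100 − 1) × 340 = 2754.00.

2754.00 hours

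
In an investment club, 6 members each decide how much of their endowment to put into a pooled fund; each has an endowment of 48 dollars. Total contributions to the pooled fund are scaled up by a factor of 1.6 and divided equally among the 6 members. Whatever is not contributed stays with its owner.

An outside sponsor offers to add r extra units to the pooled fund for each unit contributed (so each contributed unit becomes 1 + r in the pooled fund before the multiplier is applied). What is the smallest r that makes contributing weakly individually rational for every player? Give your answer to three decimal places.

2.750

With matching at rate r, one contributed unit becomes (1 + r) in the pooled fund and returns 1.6 × (1 + r) / 6 to the contributor.
Setting this equal to 1: 1 + r = 6/1.6 = 3.7500.
So the minimum matching rate is r = 3.7500 − 1 = 2.750.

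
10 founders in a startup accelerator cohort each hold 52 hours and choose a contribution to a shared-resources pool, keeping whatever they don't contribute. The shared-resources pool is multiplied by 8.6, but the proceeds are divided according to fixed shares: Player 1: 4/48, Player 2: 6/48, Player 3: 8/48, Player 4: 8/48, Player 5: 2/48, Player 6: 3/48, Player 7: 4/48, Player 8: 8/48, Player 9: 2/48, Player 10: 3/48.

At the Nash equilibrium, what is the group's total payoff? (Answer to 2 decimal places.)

2100.80 hours

Each unit j contributes comes back to j as 8.6 × (j's share), so j prefers to contribute only if that share exceeds 1/8.6 = 0.1163; otherwise keeping the unit dominates.
Player 2, Player 3, Player 4 and Player 8 clear that bar, contributing 52 each; the remaining 6 contribute 0. Total contributed: 208.
The shared-resources pool pays out 8.6 × 208 = 1788.80 in total (split across the unequal shares, but the aggregate is all that matters for the group sum).
The 6 free-riders keep 52 each, adding 312. Group total = 312 + 1788.80 = 2100.80.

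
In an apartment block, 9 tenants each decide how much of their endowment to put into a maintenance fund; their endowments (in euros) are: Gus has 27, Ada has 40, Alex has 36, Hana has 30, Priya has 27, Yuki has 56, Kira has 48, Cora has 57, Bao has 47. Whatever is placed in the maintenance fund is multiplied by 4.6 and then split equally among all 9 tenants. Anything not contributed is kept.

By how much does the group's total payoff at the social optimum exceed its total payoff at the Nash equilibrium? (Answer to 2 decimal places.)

The private return per contributed unit is 4.6/9 = 0.5111 < 1 for every player regardless of endowment, so the Nash equilibrium is zero contribution and the group total is Σ E_j = 27 + 40 + 36 + 30 + 27 + 56 + 48 + 57 + 47 = 368.
Each contributed unit returns 4.600 to the group, so the social optimum is full contribution by everyone: group total = 4.600 × 368 = 1692.80.
Efficiency loss = (4.600 − 1) × 368 = 1324.80.

1324.80 euros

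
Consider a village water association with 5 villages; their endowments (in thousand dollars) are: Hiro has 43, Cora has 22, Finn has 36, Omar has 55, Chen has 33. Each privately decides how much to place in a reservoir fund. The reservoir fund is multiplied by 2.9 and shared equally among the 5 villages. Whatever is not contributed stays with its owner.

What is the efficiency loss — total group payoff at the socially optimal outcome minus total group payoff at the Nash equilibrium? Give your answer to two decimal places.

359.10 thousand dollars

The private return per contributed unit is 2.9/5 = 0.5800 < 1 for every player regardless of endowment, so the Nash equilibrium is zero contribution and the group total is Σ E_j = 43 + 22 + 36 + 55 + 33 = 189.
Each contributed unit returns 2.900 to the group, so the social optimum is full contribution by everyone: group total = 2.900 × 189 = 548.10.
Efficiency loss = (2.900 − 1) × 189 = 359.10.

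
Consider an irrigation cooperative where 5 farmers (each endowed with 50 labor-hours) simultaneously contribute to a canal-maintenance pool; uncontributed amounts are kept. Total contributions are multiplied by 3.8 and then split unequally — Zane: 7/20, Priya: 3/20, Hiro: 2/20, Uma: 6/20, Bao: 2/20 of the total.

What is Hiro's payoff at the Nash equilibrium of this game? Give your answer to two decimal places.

A player with share s gets back 3.8·s per unit contributed, so full contribution is dominant for anyone with s > 1/3.8 = 0.2632 and zero contribution is dominant for anyone below.
The shares above 0.2632 belong to Zane and Uma, contributing 50 each; the remaining 3 contribute 0. Total contributed: 100.
Hiro keeps 50 and receives 3.8 × 100 × 2/20 = 38.00 from the canal-maintenance pool, for a payoff of 88.00.

88.00 labor-hours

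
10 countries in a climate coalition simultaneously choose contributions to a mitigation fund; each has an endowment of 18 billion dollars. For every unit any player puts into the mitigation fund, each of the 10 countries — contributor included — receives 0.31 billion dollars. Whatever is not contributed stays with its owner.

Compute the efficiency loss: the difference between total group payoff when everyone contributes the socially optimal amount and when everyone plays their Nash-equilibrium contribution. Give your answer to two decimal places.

378.00 billion dollars

The private return per contributed unit is 0.31 < 1, so contributing 0 is dominant for every player. At the Nash equilibrium everyone keeps their 18, and the group total is 10 × 18 = 180.
Each contributed unit returns 3.100 to the group as a whole (0.31 to each of 10 players), which exceeds 1, so the social optimum is full contribution: group total = 3.100 × 180 = 558.00.
Efficiency loss = 558.00 − 180 = 378.00.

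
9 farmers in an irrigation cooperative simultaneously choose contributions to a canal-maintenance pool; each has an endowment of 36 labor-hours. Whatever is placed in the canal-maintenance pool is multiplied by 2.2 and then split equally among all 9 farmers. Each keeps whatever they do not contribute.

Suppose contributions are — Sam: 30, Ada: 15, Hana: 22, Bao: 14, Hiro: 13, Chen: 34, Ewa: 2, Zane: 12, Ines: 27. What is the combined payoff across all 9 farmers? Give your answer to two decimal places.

526.80 labor-hours

Total contributed: 30 + 15 + 22 + 14 + 13 + 34 + 2 + 12 + 27 = 169; total kept: 9 × 36 − 169 = 155.
The canal-maintenance pool pays out 2.2 × 169 = 371.80 in aggregate.
Group total = 155 + 371.80 = 526.80.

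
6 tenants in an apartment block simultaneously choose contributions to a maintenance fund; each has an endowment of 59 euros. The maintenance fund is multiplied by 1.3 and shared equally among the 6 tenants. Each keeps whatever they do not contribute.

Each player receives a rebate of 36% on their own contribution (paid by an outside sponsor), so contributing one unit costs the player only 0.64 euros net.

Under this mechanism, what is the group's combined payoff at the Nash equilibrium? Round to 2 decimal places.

The effective private return is (1.3/6) / 0.64 = 0.3385, which is still under 1, so the mechanism doesn't change anyone's dominant strategy: zero contribution.
Everyone keeps their endowment and the group total is 6 × 59 = 354.

354.00 euros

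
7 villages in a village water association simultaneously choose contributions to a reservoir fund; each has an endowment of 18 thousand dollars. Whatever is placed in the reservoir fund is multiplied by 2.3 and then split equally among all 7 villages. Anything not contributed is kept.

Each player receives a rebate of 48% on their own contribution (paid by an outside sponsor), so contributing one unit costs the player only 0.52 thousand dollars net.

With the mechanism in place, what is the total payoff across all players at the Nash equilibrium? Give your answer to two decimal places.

126.00 thousand dollars

The effective private return is (2.3/7) / 0.52 = 0.6319, which is still under 1, so the mechanism doesn't change anyone's dominant strategy: zero contribution.
At the Nash equilibrium no one contributes; group total payoff = 7 × 18 = 126.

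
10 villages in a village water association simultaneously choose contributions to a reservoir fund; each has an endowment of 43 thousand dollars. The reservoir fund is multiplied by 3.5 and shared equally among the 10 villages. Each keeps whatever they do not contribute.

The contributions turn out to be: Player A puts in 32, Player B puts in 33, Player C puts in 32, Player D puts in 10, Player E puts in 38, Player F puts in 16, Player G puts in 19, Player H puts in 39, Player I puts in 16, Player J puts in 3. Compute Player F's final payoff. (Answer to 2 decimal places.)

110.30 thousand dollars

Total contributed: 32 + 33 + 32 + 10 + 38 + 16 + 19 + 39 + 16 + 3 = 238.
Each receives 3.5 × 238 / 10 = 83.30 from the reservoir fund.
Player F keeps 43 − 16 = 27, so Player F's payoff is 27 + 83.30 = 110.30.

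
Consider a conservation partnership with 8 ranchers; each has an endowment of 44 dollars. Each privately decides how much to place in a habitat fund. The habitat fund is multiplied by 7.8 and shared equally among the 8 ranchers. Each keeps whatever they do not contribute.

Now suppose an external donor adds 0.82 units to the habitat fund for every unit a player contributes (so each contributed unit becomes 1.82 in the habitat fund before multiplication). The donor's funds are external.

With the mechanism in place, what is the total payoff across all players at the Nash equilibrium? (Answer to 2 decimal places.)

4996.99 dollars

The effective private return per unit is now 7.8 × 1.82 / 8 = 1.7745 > 1, so every player's dominant strategy flips to full contribution.
At the Nash equilibrium everyone contributes 44. Group total payoff = 7.8 × 1.82 × 352 = 4996.99.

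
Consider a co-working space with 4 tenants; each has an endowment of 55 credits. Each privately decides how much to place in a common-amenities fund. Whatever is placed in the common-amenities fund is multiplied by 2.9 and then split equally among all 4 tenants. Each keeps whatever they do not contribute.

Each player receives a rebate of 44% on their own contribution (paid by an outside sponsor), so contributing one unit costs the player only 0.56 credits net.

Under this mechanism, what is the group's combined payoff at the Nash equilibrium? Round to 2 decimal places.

734.80 credits

The effective private return per unit is now (2.9/4) / 0.56 = 1.2946 > 1, so every player's dominant strategy flips to full contribution.
At the Nash equilibrium everyone contributes 55. Group total payoff = 4 × (55 × 0.44 + 2.9 × 55) = 734.80.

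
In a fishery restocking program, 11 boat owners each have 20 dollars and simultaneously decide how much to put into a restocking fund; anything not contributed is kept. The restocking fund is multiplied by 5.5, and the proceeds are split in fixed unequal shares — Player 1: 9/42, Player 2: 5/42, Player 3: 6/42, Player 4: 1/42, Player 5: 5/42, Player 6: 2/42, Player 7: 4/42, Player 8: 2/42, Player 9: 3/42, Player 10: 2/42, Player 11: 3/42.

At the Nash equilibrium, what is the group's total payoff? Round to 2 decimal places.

310.00 dollars

Each unit j contributes comes back to j as 5.5 × (j's share), so j prefers to contribute only if that share exceeds 1/5.5 = 0.1818; otherwise keeping the unit dominates.
Player 1 alone (share 9/42) is above the threshold, contributing 20; the remaining 10 contribute 0. Total contributed: 20.
The restocking fund pays out 5.5 × 20 = 110.00 in total (split across the unequal shares, but the aggregate is all that matters for the group sum).
The 10 free-riders keep 20 each, adding 200. Group total = 200 + 110.00 = 310.00.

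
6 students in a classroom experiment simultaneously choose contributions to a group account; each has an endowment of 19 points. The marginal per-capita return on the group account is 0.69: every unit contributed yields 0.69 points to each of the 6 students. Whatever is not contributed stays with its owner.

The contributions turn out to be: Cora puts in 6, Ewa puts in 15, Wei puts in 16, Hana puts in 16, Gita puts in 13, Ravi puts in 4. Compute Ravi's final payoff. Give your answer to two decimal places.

Total contributed: 6 + 15 + 16 + 16 + 13 + 4 = 70.
Each receives 0.69 × 70 = 48.30 from the group account.
Ravi keeps 19 − 4 = 15, so Ravi's payoff is 15 + 48.30 = 63.30.

63.30 points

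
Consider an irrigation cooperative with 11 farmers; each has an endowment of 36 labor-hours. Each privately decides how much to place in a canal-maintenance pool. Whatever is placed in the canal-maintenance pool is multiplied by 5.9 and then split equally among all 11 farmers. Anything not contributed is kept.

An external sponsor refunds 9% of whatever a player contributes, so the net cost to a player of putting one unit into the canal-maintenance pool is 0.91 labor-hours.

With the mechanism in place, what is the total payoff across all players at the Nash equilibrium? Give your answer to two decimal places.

396.00 labor-hours

Even with the mechanism, each unit contributed returns only (5.9/11) / 0.91 = 0.5894 per unit of net cost, so contributing nothing is still dominant.
At the Nash equilibrium no one contributes; group total payoff = 11 × 36 = 396.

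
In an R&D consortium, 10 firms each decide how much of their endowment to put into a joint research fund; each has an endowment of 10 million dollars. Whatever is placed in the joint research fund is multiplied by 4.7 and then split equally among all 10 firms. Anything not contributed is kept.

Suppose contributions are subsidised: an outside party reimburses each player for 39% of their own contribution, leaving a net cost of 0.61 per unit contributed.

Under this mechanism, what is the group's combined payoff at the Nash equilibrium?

With the mechanism, a contributed unit returns (4.7/10) / 0.61 = 0.7705 per unit of net cost — still below 1 — so contributing 0 remains dominant for every player.
At the Nash equilibrium no one contributes; group total payoff = 10 × 10 = 100.

100.00 million dollars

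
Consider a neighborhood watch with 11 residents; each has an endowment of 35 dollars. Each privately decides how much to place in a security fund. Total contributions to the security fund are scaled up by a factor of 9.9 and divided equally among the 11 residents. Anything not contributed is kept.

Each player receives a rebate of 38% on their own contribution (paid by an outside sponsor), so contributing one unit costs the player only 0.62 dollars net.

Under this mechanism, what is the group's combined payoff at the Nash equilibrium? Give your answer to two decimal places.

3957.80 dollars

Under the mechanism each unit contributed yields (9.9/11) / 0.62 = 1.4516 back to its contributor per unit of net cost, which exceeds 1, making full contribution the dominant choice for everyone.
At the Nash equilibrium everyone contributes 35. Group total payoff = 11 × (35 × 0.38 + 9.9 × 35) = 3957.80.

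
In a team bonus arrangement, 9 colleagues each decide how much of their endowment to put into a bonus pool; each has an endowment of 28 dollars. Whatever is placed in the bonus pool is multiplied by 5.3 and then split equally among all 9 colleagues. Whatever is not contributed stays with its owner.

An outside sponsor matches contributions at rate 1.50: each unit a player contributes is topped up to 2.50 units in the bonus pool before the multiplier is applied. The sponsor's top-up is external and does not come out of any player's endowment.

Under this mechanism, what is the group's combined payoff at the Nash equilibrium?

3339.00 dollars

With the mechanism, a contributed unit returns 5.3 × 2.50 / 9 = 1.4722 per unit of net cost to the contributor — now above 1 — so contributing fully is weakly dominant for every player.
At the Nash equilibrium everyone contributes 28. Group total payoff = 5.3 × 2.50 × 252 = 3339.00.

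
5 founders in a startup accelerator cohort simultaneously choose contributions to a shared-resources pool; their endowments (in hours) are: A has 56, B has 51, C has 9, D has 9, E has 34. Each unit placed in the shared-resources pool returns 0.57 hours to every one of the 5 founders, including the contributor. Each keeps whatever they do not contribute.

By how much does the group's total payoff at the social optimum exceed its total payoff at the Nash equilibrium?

294.15 hours

The private return per contributed unit is 0.57 < 1 for everyone, so the Nash equilibrium is zero contribution and the group total is Σ E_j = 56 + 51 + 9 + 9 + 34 = 159.
Each contributed unit returns 2.850 to the group, so the social optimum is full contribution by everyone: group total = 2.850 × 159 = 453.15.
Efficiency loss = (2.850 − 1) × 159 = 294.15.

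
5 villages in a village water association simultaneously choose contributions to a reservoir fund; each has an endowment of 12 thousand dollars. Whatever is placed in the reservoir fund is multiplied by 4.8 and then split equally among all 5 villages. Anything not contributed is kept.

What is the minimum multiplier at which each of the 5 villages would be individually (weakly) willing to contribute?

A contributed unit returns (multiplier)/5 to its contributor.
This reaches 1 exactly when the multiplier is 5.

5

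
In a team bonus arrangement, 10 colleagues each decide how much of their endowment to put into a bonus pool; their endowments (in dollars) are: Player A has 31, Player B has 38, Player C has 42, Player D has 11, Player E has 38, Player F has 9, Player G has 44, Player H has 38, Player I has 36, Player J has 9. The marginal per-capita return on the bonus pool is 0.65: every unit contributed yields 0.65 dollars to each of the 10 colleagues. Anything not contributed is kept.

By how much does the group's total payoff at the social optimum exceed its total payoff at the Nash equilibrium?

1628.00 dollars

The private return per contributed unit is 0.65 < 1 for everyone, so the Nash equilibrium is zero contribution and the group total is Σ E_j = 31 + 38 + 42 + 11 + 38 + 9 + 44 + 38 + 36 + 9 = 296.
Each contributed unit returns 6.500 to the group, so the social optimum is full contribution by everyone: group total = 6.500 × 296 = 1924.00.
Efficiency loss = (6.500 − 1) × 296 = 1628.00.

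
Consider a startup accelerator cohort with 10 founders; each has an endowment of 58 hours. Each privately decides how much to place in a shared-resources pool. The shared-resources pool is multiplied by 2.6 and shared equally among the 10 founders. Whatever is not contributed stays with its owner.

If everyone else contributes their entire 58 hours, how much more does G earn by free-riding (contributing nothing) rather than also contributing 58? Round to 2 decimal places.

42.92 hours

Switching from a contribution of 58 to 0 lets G keep an extra 58 hours, but lowers the shared-resources pool by 58, which costs G their own share of that drop: 2.6/10 × 58 = 15.08.
Net gain = 58 − 15.08 = 42.92. The private return per contributed unit (0.2600) is below 1, so free-riding is indeed the best response regardless of what the others do.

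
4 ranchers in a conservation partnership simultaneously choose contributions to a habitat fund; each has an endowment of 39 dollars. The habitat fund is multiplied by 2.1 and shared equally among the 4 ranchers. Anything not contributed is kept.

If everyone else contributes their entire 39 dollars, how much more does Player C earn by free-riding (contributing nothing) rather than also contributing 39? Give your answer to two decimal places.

Switching from a contribution of 39 to 0 lets Player C keep an extra 39 dollars, but lowers the habitat fund by 39, which costs Player C their own share of that drop: 2.1/4 × 39 = 20.47.
Net gain = 39 − 20.47 = 18.53. The private return per contributed unit (0.5250) is below 1, so free-riding is indeed the best response regardless of what the others do.

18.53 dollars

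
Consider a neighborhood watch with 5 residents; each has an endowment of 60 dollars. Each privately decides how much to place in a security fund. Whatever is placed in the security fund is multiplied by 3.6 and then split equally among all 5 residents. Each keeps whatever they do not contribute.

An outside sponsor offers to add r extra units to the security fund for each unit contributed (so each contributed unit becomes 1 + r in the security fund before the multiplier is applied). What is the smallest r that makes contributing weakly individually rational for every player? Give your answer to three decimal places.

0.389

With matching at rate r, one contributed unit becomes (1 + r) in the security fund and returns 3.6 × (1 + r) / 5 to the contributor.
Setting this equal to 1: 1 + r = 5/3.6 = 1.3889.
So the minimum matching rate is r = 1.3889 − 1 = 0.389.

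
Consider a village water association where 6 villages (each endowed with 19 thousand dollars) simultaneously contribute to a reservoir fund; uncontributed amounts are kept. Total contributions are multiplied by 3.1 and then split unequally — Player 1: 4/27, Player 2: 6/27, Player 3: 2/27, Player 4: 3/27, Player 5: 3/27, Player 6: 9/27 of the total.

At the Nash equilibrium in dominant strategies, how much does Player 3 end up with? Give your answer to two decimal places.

Each unit j contributes comes back to j as 3.1 × (j's share), so j prefers to contribute only if that share exceeds 1/3.1 = 0.3226; otherwise keeping the unit dominates.
The only share above 0.3226 is Player 6's 9/27, contributing 19; the remaining 5 contribute 0. Total contributed: 19.
Player 3 keeps 19 and receives 3.1 × 19 × 2/27 = 4.36 from the reservoir fund, for a payoff of 23.36.

23.36 thousand dollars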